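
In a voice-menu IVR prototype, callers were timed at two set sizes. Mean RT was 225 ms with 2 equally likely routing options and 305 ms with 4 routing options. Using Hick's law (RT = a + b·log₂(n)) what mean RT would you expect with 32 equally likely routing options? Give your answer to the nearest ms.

RT is linear in log₂ n, so two points fix the line:
  b = (305 − 225) / (log₂ 4 − log₂ 2) = 80 / (2 − 1) = 80 ms/bit
  a = 225 − 80 × 1 = 145 ms
Then RT(32) = 145 + 80 × log₂ 32 = 145 + 80 × 5 ≈ 545.000 ms.

545 ms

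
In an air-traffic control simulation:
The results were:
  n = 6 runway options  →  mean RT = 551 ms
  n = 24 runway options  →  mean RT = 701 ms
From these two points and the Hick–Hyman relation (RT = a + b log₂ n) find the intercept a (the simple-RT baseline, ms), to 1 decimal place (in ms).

The slope on a log₂ axis is (701 − 551) / (4.5850 − 2.5850) = 75.000 ms/bit.
Intercept: a = 551 − 75.000·log₂(6) = 357.128 ms.

357.1 ms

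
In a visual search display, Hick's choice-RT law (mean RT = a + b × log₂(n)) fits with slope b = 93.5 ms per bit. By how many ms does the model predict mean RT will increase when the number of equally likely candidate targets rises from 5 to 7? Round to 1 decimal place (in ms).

Only the slope matters, since a is common to both: ΔRT = b·log₂(n₂/n₁).
log₂(7) − log₂(5) = 2.8074 − 2.3219 = 0.4854.
ΔRT = 93.5 × 0.4854 = 45.387 ms.

45.4 ms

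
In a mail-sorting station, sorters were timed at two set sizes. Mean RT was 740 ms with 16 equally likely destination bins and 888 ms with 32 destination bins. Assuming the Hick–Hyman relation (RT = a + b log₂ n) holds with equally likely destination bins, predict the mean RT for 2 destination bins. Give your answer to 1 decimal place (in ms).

296.0 ms

Solve the two-equation system in a and b:
  b = (888 − 740) / (log₂ 32 − log₂ 16) = 148 / (5 − 4) = 148.000 ms/bit
  a = 740 − 148.000 × 4 = 148.000 ms
Then RT(2) = 148.000 + 148.000 × log₂ 2 = 148.000 + 148.000 × 1 ≈ 296.000 ms.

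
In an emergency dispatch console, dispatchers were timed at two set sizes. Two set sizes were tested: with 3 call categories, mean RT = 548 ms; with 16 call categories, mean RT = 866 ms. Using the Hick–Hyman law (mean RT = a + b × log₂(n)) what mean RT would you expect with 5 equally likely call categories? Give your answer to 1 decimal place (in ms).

With log₂ n on the abscissa the relation is linear; from the two conditions:
  b = (866 − 548) / (log₂ 16 − log₂ 3) = 318 / (4 − 1.5850) = 131.675 ms/bit
  a = 548 − 131.675 × 1.5850 = 339.300 ms
Then RT(5) = 339.300 + 131.675 × log₂ 5 = 339.300 + 131.675 × 2.3219 ≈ 645.040 ms.

645.0 ms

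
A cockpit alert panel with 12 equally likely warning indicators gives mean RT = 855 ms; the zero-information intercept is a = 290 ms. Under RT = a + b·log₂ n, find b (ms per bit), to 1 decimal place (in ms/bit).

157.6 ms/bit

12 alternatives carry log₂ 12 = 3.5850 bits; the choice cost is 855 − 290 = 565 ms, so b = 565/3.5850 = 157.603 ms/bit.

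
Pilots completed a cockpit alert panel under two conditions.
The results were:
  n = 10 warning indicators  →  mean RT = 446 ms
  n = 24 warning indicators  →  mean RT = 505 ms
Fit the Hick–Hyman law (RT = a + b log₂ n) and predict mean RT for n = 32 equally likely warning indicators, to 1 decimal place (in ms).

524.4 ms

Fit slope and intercept:
  b = (505 − 446) / (log₂ 24 − log₂ 10) = 59 / (4.5850 − 3.3219) = 46.713 ms/bit
  a = 446 − 46.713 × 3.3219 = 290.823 ms
Then RT(32) = 290.823 + 46.713 × log₂ 32 = 290.823 + 46.713 × 5 ≈ 524.388 ms.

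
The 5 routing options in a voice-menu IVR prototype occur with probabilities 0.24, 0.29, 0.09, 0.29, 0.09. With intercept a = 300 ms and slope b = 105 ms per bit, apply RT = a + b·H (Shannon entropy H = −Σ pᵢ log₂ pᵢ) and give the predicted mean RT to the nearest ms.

H = 0.24·log₂(1/0.24) + 0.29·log₂(1/0.29) + 0.09·log₂(1/0.09) + 0.29·log₂(1/0.29) + 0.09·log₂(1/0.09) = 2.1552 bits.
RT = 300 + 105 × 2.1552 = 526.30 ms.

526 ms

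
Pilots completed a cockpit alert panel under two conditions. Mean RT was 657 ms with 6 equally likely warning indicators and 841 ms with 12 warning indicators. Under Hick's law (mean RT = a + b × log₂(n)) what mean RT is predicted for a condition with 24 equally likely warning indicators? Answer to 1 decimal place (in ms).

1025.0 ms

RT is linear in log₂ n, so two points fix the line:
  b = (841 − 657) / (log₂ 12 − log₂ 6) = 184 / (3.5850 − 2.5850) = 184.000 ms/bit
  a = 657 − 184.000 × 2.5850 = 181.367 ms
Then RT(24) = 181.367 + 184.000 × log₂ 24 = 181.367 + 184.000 × 4.5850 ≈ 1025.000 ms.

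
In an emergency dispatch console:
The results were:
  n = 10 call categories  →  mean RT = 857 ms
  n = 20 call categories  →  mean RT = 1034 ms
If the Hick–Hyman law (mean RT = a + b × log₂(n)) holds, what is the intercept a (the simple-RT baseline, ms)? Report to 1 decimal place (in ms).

The slope on a log₂ axis is (1034 − 857) / (4.3219 − 3.3219) = 177.000 ms/bit.
a = RT₁ − b·log₂ n₁ = 857 − 177.000 × 3.3219 = 269.019 ms.

269.0 ms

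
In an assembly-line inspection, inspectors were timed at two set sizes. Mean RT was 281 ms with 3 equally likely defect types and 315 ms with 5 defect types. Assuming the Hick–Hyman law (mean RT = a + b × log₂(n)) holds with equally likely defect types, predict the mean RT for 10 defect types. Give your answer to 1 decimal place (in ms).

361.1 ms

Fit slope and intercept:
  b = (315 − 281) / (log₂ 5 − log₂ 3) = 34 / (2.3219 − 1.5850) = 46.135 ms/bit
  a = 281 − 46.135 × 1.5850 = 207.878 ms
Then RT(10) = 207.878 + 46.135 × log₂ 10 = 207.878 + 46.135 × 3.3219 ≈ 361.135 ms.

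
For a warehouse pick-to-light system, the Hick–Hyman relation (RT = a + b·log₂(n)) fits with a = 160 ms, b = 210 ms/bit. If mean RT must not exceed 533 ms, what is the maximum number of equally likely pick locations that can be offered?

3

Set 160 + 210·log₂ n ≤ 533 → log₂ n ≤ (533 − 160)/210 = 1.7762.
So n ≤ 2^1.7762 = 3.425; the largest integer n is 3.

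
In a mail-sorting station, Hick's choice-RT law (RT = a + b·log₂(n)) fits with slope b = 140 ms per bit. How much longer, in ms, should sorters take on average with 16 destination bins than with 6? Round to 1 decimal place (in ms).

198.1 ms

ΔRT = (a + b log₂ n₂) − (a + b log₂ n₁) = b·(log₂ n₂ − log₂ n₁).
log₂(16) − log₂(6) = 4 − 2.5850 = 1.4150.
ΔRT = 140 × 1.4150 = 198.105 ms.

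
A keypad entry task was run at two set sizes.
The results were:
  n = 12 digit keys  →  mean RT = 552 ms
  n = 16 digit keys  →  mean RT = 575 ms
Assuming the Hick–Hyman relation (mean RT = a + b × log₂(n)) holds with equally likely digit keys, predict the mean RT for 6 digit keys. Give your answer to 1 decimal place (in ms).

Fit slope and intercept:
  b = (575 − 552) / (log₂ 16 − log₂ 12) = 23 / (4 − 3.5850) = 55.417 ms/bit
  a = 552 − 55.417 × 3.5850 = 353.333 ms
Then RT(6) = 353.333 + 55.417 × log₂ 6 = 353.333 + 55.417 × 2.5850 ≈ 496.583 ms.

496.6 ms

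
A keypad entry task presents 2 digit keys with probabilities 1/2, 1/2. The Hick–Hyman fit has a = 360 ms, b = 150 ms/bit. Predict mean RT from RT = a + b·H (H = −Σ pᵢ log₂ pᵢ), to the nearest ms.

H = −Σ pᵢ log₂ pᵢ = 0.5·1 + 0.5·1 = 1.000 bits.
RT = 360 + 150 × 1.000 = 510.00 ms.

510 ms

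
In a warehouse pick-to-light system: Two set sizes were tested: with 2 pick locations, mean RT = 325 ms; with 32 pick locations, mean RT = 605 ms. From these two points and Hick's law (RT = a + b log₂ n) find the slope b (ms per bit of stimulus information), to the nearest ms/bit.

70 ms/bit

Slope: b = (605 − 325) / (log₂ 32 − log₂ 2) = 280/4.0000 = 70 ms/bit.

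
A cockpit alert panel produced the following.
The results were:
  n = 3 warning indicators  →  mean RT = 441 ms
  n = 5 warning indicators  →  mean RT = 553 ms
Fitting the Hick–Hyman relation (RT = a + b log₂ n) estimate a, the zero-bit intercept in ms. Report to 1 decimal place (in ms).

b = (RT₂ − RT₁)/(log₂ n₂ − log₂ n₁) = (553 − 441)/(2.3219 − 1.5850) = 151.975 ms/bit.
Intercept: a = 441 − 151.975·log₂(3) = 200.126 ms.

200.1 ms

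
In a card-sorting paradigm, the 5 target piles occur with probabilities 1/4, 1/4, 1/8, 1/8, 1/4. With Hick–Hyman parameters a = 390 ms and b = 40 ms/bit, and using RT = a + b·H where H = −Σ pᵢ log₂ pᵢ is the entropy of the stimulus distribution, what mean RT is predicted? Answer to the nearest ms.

Each term −pᵢ log₂ pᵢ: 0.25·2 + 0.25·2 + 0.125·3 + 0.125·3 + 0.25·2; summed, H = 2.250 bits.
Mean RT = a + bH = 390 + 40·2.250 = 480.00 ms.

480 ms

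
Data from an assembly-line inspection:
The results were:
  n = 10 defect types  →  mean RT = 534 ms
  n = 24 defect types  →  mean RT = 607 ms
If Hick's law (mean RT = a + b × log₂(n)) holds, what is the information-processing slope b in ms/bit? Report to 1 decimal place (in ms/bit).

57.8 ms/bit

b = (RT₂ − RT₁)/(log₂ n₂ − log₂ n₁) = (607 − 534)/(4.5850 − 3.3219) = 57.797 ms/bit.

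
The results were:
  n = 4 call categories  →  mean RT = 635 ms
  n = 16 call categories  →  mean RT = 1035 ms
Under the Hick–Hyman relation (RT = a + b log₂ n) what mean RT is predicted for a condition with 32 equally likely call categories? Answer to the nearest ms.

With log₂ n on the abscissa the relation is linear; from the two conditions:
  b = (1035 − 635) / (log₂ 16 − log₂ 4) = 400 / (4 − 2) = 200 ms/bit
  a = 635 − 200 × 2 = 235 ms
Then RT(32) = 235 + 200 × log₂ 32 = 235 + 200 × 5 ≈ 1235.000 ms.

1235 ms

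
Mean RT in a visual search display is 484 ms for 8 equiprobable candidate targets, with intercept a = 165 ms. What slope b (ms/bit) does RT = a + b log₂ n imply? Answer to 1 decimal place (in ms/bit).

log₂(8) = 3 bits.
b = (RT − a)/log₂ n = (484 − 165) / 3 = 106.333 ms/bit.

106.3 ms/bit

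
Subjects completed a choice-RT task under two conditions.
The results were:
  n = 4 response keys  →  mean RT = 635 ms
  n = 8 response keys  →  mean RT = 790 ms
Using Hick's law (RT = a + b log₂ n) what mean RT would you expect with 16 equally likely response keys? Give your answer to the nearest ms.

Solve the two-equation system in a and b:
  b = (790 − 635) / (log₂ 8 − log₂ 4) = 155 / (3 − 2) = 155 ms/bit
  a = 635 − 155 × 2 = 325 ms
Then RT(16) = 325 + 155 × log₂ 16 = 325 + 155 × 4 ≈ 945.000 ms.

945 ms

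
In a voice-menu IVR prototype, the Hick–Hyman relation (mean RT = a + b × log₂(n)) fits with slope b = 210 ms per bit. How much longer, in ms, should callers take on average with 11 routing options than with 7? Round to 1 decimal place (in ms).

136.9 ms

ΔRT = (a + b log₂ n₂) − (a + b log₂ n₁) = b·(log₂ n₂ − log₂ n₁).
log₂(11) − log₂(7) = 3.4594 − 2.8074 = 0.6521.
ΔRT = 210 × 0.6521 = 136.936 ms.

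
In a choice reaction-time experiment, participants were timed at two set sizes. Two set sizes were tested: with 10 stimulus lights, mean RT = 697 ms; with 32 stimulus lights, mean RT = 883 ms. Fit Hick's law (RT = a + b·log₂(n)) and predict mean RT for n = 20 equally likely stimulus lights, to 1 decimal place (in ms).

807.8 ms

RT is linear in log₂ n, so two points fix the line:
  b = (883 − 697) / (log₂ 32 − log₂ 10) = 186 / (5 − 3.3219) = 110.841 ms/bit
  a = 697 − 110.841 × 3.3219 = 328.793 ms
Then RT(20) = 328.793 + 110.841 × log₂ 20 = 328.793 + 110.841 × 4.3219 ≈ 807.841 ms.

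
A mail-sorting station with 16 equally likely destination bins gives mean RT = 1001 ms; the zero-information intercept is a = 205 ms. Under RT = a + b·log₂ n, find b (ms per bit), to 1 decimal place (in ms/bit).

199.0 ms/bit

log₂(16) = 4 bits.
b = (RT − a)/log₂ n = (1001 − 205) / 4 = 199.000 ms/bit.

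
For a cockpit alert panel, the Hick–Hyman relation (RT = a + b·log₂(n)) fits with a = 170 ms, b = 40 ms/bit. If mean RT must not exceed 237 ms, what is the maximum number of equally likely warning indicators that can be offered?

40·log₂ n ≤ 237 − 170 = 67, giving log₂ n ≤ 1.6750 and n ≤ 3.193. The largest whole number is 3.

3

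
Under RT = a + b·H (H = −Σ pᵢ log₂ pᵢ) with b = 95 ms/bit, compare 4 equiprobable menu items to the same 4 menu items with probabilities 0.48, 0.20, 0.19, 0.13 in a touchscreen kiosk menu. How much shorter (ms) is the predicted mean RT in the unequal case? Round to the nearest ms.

18 ms

Equiprobable entropy H₀ = log₂ 4 = 2.0000 bits.
Skewed entropy H = −Σ pᵢ log₂ pᵢ = 1.8105 bits.
ΔRT = b·(H₀ − H) = 95 × 0.1895 = 18.00 ms.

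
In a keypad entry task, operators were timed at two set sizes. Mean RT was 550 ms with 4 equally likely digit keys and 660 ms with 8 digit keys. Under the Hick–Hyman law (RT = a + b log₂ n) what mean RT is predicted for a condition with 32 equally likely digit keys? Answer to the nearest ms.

Fit slope and intercept:
  b = (660 − 550) / (log₂ 8 − log₂ 4) = 110 / (3 − 2) = 110 ms/bit
  a = 550 − 110 × 2 = 330 ms
Then RT(32) = 330 + 110 × log₂ 32 = 330 + 110 × 5 ≈ 880.000 ms.

880 ms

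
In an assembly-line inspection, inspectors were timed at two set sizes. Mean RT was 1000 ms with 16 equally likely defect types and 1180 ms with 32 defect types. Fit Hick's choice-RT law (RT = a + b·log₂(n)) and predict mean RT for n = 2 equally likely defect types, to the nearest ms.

Fit slope and intercept:
  b = (1180 − 1000) / (log₂ 32 − log₂ 16) = 180 / (5 − 4) = 180 ms/bit
  a = 1000 − 180 × 4 = 280 ms
Then RT(2) = 280 + 180 × log₂ 2 = 280 + 180 × 1 ≈ 460.000 ms.

460 ms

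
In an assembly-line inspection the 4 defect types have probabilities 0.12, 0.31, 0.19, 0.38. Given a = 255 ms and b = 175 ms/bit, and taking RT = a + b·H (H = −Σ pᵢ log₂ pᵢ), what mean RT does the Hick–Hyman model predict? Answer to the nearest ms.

583 ms

H = 0.12·log₂(1/0.12) + 0.31·log₂(1/0.31) + 0.19·log₂(1/0.19) + 0.38·log₂(1/0.38) = 1.8765 bits.
RT = 255 + 175 × 1.8765 = 583.39 ms.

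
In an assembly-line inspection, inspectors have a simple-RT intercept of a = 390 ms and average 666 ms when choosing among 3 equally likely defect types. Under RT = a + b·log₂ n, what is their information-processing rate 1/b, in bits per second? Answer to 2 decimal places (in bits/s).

5.74 bits/s

b = (666 − 390)/log₂ 3 = 276/1.5850 = 174.137 ms per bit = 0.17414 s/bit; the reciprocal is 5.743 bits/s.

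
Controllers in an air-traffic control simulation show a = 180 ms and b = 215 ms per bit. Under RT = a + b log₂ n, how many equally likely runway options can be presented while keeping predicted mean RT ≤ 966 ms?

Set 180 + 215·log₂ n ≤ 966 → log₂ n ≤ (966 − 180)/215 = 3.6558.
So n ≤ 2^3.6558 = 12.604; the largest integer n is 12.

12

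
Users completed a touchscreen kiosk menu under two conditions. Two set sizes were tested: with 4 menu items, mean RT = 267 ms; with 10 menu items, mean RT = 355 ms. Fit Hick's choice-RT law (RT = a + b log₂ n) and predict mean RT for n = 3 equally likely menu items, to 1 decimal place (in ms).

239.4 ms

Solve the two-equation system in a and b:
  b = (355 − 267) / (log₂ 10 − log₂ 4) = 88 / (3.3219 − 2) = 66.569 ms/bit
  a = 267 − 66.569 × 2 = 133.861 ms
Then RT(3) = 133.861 + 66.569 × log₂ 3 = 133.861 + 66.569 × 1.5850 ≈ 239.371 ms.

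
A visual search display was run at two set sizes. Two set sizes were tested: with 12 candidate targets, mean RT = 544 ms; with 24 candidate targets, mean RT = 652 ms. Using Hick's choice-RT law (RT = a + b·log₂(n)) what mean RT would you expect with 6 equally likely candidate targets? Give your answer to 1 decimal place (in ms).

Fit slope and intercept:
  b = (652 − 544) / (log₂ 24 − log₂ 12) = 108 / (4.5850 − 3.5850) = 108.000 ms/bit
  a = 544 − 108.000 × 3.5850 = 156.824 ms
Then RT(6) = 156.824 + 108.000 × log₂ 6 = 156.824 + 108.000 × 2.5850 ≈ 436.000 ms.

436.0 ms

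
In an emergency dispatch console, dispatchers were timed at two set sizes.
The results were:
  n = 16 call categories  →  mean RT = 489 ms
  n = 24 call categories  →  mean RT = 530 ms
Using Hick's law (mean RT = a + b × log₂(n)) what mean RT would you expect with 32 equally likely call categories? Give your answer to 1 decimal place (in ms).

Solve the two-equation system in a and b:
  b = (530 − 489) / (log₂ 24 − log₂ 16) = 41 / (4.5850 − 4) = 70.090 ms/bit
  a = 489 − 70.090 × 4 = 208.640 ms
Then RT(32) = 208.640 + 70.090 × log₂ 32 = 208.640 + 70.090 × 5 ≈ 559.090 ms.

559.1 ms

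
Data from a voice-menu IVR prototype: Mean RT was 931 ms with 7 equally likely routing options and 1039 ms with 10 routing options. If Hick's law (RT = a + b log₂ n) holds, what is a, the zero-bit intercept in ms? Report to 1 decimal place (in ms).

b = (RT₂ − RT₁)/(log₂ n₂ − log₂ n₁) = (1039 − 931)/(3.3219 − 2.8074) = 209.883 ms/bit.
a = RT₁ − b·log₂ n₁ = 931 − 209.883 × 2.8074 = 341.785 ms.

341.8 ms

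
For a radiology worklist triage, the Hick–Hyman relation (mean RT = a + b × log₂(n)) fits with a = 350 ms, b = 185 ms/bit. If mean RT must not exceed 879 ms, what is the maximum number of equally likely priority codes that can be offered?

7

185·log₂ n ≤ 879 − 350 = 529, giving log₂ n ≤ 2.8595 and n ≤ 7.257. The largest whole number is 7.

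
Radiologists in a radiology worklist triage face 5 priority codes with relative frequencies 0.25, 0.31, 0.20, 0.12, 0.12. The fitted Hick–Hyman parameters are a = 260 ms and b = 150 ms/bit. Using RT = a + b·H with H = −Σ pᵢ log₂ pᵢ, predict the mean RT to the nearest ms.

H = 0.25·log₂(1/0.25) + 0.31·log₂(1/0.31) + 0.20·log₂(1/0.20) + 0.12·log₂(1/0.12) + 0.12·log₂(1/0.12) = 2.2223 bits.
RT = 260 + 150 × 2.2223 = 593.35 ms.

593 ms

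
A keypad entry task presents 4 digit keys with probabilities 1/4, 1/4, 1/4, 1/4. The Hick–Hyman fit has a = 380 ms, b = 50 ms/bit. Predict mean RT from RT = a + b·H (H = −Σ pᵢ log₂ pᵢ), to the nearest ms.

H = −Σ pᵢ log₂ pᵢ = 0.25·2 + 0.25·2 + 0.25·2 + 0.25·2 = 2.000 bits.
RT = 380 + 50 × 2.000 = 480.00 ms.

480 ms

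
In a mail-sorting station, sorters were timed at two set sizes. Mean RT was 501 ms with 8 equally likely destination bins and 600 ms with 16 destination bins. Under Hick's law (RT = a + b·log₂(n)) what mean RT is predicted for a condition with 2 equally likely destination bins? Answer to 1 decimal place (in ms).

303.0 ms

With log₂ n on the abscissa the relation is linear; from the two conditions:
  b = (600 − 501) / (log₂ 16 − log₂ 8) = 99 / (4 − 3) = 99.000 ms/bit
  a = 501 − 99.000 × 3 = 204.000 ms
Then RT(2) = 204.000 + 99.000 × log₂ 2 = 204.000 + 99.000 × 1 ≈ 303.000 ms.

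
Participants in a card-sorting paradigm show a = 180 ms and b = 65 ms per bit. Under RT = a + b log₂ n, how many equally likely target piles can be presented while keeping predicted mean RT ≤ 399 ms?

10

65·log₂ n ≤ 399 − 180 = 219, giving log₂ n ≤ 3.3692 and n ≤ 10.333. The largest whole number is 10.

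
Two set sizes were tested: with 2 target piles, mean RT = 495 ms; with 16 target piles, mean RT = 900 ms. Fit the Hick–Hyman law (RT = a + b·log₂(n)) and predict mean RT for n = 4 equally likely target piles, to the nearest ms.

630 ms

Fit slope and intercept:
  b = (900 − 495) / (log₂ 16 − log₂ 2) = 405 / (4 − 1) = 135 ms/bit
  a = 495 − 135 × 1 = 360 ms
Then RT(4) = 360 + 135 × log₂ 4 = 360 + 135 × 2 ≈ 630.000 ms.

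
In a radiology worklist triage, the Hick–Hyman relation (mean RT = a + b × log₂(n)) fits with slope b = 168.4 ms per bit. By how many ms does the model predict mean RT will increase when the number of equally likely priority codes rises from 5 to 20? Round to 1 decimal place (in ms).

Only the slope matters, since a is common to both: ΔRT = b·log₂(n₂/n₁).
log₂(20) − log₂(5) = log₂(20/5) = log₂(4) = 2.
ΔRT = 168.4 × 2.0000 = 336.800 ms.

336.8 ms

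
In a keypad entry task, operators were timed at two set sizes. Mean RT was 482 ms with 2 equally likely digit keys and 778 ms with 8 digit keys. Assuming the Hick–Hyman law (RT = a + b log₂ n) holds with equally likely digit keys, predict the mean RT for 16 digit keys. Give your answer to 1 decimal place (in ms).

RT is linear in log₂ n, so two points fix the line:
  b = (778 − 482) / (log₂ 8 − log₂ 2) = 296 / (3 − 1) = 148.000 ms/bit
  a = 482 − 148.000 × 1 = 334.000 ms
Then RT(16) = 334.000 + 148.000 × log₂ 16 = 334.000 + 148.000 × 4 ≈ 926.000 ms.

926.0 ms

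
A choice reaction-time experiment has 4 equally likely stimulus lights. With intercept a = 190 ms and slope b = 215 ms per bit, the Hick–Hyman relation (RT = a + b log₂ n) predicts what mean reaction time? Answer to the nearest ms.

620 ms

log₂(4) = 2 bits, so RT = 190 + 215 × 2 ≈ 620.000 ms.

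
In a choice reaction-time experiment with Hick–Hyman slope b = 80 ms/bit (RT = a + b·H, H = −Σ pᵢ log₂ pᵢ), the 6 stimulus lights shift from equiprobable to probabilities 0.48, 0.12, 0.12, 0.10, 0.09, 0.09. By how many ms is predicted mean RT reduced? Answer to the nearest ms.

The RT saving is b·ΔH. Equiprobable H₀ = log₂(6) = 2.5850 bits; with the given probabilities H = 2.1999 bits.
b·(H₀ − H) = 80 × (2.5850 − 2.1999) = 30.80 ms.

31 ms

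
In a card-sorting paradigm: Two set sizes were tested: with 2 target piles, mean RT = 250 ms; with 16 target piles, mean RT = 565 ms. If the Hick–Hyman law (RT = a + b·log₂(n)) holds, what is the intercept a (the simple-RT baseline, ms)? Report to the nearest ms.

The slope on a log₂ axis is (565 − 250) / (4 − 1) = 105 ms/bit.
Intercept: a = 250 − 105·log₂(2) = 145.000 ms.

145 ms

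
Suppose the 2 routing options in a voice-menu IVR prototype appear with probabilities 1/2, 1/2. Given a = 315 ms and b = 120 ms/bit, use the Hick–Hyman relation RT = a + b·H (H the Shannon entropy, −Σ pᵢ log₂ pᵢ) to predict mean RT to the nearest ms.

H = −Σ pᵢ log₂ pᵢ = 0.5·1 + 0.5·1 = 1.000 bits.
RT = 315 + 120 × 1.000 = 435.00 ms.

435 ms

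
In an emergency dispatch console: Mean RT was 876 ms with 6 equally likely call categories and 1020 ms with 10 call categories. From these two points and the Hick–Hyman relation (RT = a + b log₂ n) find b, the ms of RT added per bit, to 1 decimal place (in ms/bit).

195.4 ms/bit

Slope: b = (1020 − 876) / (log₂ 10 − log₂ 6) = 144/0.7370 = 195.396 ms/bit.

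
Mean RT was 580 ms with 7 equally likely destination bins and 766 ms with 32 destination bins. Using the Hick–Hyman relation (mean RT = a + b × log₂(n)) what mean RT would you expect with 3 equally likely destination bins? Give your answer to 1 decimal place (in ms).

476.3 ms

With log₂ n on the abscissa the relation is linear; from the two conditions:
  b = (766 − 580) / (log₂ 32 − log₂ 7) = 186 / (5 − 2.8074) = 84.829 ms/bit
  a = 580 − 84.829 × 2.8074 = 341.855 ms
Then RT(3) = 341.855 + 84.829 × log₂ 3 = 341.855 + 84.829 × 1.5850 ≈ 476.306 ms.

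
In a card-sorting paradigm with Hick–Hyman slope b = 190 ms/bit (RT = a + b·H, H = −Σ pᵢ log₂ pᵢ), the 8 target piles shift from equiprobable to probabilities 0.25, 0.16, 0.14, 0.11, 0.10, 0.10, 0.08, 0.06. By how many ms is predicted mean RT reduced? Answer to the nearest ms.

Equiprobable entropy H₀ = log₂ 8 = 3.0000 bits.
Skewed entropy H = −Σ pᵢ log₂ pᵢ = 2.8698 bits.
ΔRT = b·(H₀ − H) = 190 × 0.1302 = 24.73 ms.

25 ms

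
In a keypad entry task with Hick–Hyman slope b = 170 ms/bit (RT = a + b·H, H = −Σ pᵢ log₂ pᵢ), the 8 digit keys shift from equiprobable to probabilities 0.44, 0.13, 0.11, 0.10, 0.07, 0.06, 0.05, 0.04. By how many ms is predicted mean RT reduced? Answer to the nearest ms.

Equiprobable entropy H₀ = log₂ 8 = 3.0000 bits.
Skewed entropy H = −Σ pᵢ log₂ pᵢ = 2.5002 bits.
ΔRT = b·(H₀ − H) = 170 × 0.4998 = 84.96 ms.

85 ms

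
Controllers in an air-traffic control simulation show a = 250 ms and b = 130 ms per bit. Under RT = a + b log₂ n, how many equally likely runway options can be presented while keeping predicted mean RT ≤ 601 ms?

Information budget: (601 − 250)/130 = 2.7000 bits, so n ≤ 2^2.7000 = 6.498 → at most 6.

6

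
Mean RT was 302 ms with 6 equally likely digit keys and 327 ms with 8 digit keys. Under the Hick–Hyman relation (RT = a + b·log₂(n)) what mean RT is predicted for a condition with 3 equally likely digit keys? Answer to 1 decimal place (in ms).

241.8 ms

Solve the two-equation system in a and b:
  b = (327 − 302) / (log₂ 8 − log₂ 6) = 25 / (3 − 2.5850) = 60.236 ms/bit
  a = 302 − 60.236 × 2.5850 = 146.293 ms
Then RT(3) = 146.293 + 60.236 × log₂ 3 = 146.293 + 60.236 × 1.5850 ≈ 241.764 ms.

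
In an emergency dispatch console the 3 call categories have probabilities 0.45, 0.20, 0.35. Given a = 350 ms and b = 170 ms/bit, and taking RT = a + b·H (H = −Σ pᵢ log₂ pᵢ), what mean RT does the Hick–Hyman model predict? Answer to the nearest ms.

Entropy contributions −pᵢ log₂ pᵢ: 0.5184, 0.4644, 0.5301; sum H = 1.5129 bits.
RT = a + bH = 350 + 170·1.5129 = 607.19 ms.

607 ms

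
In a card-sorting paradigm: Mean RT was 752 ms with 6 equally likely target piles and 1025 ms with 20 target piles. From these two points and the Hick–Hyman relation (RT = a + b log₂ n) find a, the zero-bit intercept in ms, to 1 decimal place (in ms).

Slope: b = (1025 − 752) / (log₂ 20 − log₂ 6) = 273/1.7370 = 157.171 ms/bit.
Intercept: a = 752 − 157.171·log₂(6) = 345.720 ms.

345.7 ms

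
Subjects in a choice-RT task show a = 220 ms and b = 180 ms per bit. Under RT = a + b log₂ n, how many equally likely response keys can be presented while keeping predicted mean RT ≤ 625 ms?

4

Information budget: (625 − 220)/180 = 2.2500 bits, so n ≤ 2^2.2500 = 4.757 → at most 4.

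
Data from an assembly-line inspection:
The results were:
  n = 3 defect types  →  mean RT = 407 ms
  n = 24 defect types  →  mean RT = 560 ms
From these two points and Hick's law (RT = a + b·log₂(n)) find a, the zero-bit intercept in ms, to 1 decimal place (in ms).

326.2 ms

The slope on a log₂ axis is (560 − 407) / (4.5850 − 1.5850) = 51.000 ms/bit.
a = RT₁ − b·log₂ n₁ = 407 − 51.000 × 1.5850 = 326.167 ms.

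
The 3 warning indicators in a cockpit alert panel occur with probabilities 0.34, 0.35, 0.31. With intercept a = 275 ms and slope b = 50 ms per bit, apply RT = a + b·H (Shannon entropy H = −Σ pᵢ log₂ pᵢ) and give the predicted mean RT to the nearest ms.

354 ms

Entropy contributions −pᵢ log₂ pᵢ: 0.5292, 0.5301, 0.5238; sum H = 1.5831 bits.
RT = a + bH = 275 + 50·1.5831 = 354.15 ms.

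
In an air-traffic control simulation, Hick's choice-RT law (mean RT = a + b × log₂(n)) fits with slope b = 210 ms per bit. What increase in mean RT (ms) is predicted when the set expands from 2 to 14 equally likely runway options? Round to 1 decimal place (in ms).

589.5 ms

The intercept a cancels: ΔRT = b·(log₂ n₂ − log₂ n₁) = b·log₂(n₂/n₁).
log₂(14) − log₂(2) = 3.8074 − 1 = 2.8074.
ΔRT = 210 × 2.8074 = 589.545 ms.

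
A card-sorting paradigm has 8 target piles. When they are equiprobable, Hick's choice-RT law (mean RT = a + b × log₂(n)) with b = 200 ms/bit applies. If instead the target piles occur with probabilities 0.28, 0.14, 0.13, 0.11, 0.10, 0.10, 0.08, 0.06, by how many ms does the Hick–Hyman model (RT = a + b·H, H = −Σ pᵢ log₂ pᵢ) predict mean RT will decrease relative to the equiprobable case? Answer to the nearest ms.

31 ms

Equiprobable entropy H₀ = log₂ 8 = 3.0000 bits.
Skewed entropy H = −Σ pᵢ log₂ pᵢ = 2.8437 bits.
ΔRT = b·(H₀ − H) = 200 × 0.1563 = 31.26 ms.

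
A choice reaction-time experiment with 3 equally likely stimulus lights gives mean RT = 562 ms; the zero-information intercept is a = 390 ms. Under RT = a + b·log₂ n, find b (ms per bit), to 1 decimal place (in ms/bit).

b = (562 − 390) / log₂(3) = 172 / 1.5850 = 108.520 ms/bit.

108.5 ms/bit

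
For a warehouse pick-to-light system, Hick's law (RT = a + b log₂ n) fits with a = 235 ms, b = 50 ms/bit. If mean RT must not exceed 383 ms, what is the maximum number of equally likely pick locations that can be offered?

Information budget: (383 − 235)/50 = 2.9600 bits, so n ≤ 2^2.9600 = 7.781 → at most 7.

7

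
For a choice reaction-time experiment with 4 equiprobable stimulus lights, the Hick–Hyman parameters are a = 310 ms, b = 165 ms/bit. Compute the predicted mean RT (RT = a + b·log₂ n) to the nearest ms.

640 ms

log₂(4) = 2 bits, so RT = 310 + 165 × 2 ≈ 640.000 ms.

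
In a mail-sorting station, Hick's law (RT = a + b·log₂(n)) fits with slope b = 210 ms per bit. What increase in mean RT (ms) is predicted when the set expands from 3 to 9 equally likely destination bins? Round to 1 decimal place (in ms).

Only the slope matters, since a is common to both: ΔRT = b·log₂(n₂/n₁).
log₂(9) − log₂(3) = 3.1699 − 1.5850 = 1.5850.
ΔRT = 210 × 1.5850 = 332.842 ms.

332.8 ms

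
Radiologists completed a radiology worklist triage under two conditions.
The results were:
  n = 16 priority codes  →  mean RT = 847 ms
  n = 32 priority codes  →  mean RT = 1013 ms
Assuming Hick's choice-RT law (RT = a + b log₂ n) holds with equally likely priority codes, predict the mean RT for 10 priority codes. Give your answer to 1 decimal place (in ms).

With log₂ n on the abscissa the relation is linear; from the two conditions:
  b = (1013 − 847) / (log₂ 32 − log₂ 16) = 166 / (5 − 4) = 166.000 ms/bit
  a = 847 − 166.000 × 4 = 183.000 ms
Then RT(10) = 183.000 + 166.000 × log₂ 10 = 183.000 + 166.000 × 3.3219 ≈ 734.440 ms.

734.4 ms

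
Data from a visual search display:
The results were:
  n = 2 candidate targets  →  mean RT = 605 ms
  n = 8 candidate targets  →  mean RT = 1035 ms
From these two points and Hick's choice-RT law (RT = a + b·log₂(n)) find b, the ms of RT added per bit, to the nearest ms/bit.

215 ms/bit

The slope on a log₂ axis is (1035 − 605) / (3 − 1) = 215 ms/bit.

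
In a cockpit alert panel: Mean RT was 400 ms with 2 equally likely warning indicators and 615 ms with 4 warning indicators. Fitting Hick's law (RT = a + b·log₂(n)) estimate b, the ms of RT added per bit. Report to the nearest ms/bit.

b = (RT₂ − RT₁)/(log₂ n₂ − log₂ n₁) = (615 − 400)/(2 − 1) = 215 ms/bit.

215 ms/bit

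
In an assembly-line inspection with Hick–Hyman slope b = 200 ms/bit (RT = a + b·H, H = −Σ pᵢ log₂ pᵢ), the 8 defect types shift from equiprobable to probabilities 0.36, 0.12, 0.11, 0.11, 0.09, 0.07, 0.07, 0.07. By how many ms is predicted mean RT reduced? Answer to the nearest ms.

57 ms

Equiprobable entropy H₀ = log₂ 8 = 3.0000 bits.
Skewed entropy H = −Σ pᵢ log₂ pᵢ = 2.7166 bits.
ΔRT = b·(H₀ − H) = 200 × 0.2834 = 56.69 ms.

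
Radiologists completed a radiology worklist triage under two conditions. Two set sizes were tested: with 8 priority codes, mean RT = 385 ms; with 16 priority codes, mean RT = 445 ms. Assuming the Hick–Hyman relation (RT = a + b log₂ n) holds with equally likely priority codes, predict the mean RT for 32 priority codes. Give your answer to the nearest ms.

Fit slope and intercept:
  b = (445 − 385) / (log₂ 16 − log₂ 8) = 60 / (4 − 3) = 60 ms/bit
  a = 385 − 60 × 3 = 205 ms
Then RT(32) = 205 + 60 × log₂ 32 = 205 + 60 × 5 ≈ 505.000 ms.

505 ms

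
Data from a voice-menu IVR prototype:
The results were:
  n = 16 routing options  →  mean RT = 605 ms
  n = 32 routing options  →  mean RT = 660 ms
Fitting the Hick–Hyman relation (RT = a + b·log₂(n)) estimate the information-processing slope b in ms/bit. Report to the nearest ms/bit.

Slope: b = (660 − 605) / (log₂ 32 − log₂ 16) = 55/1.0000 = 55 ms/bit.

55 ms/bit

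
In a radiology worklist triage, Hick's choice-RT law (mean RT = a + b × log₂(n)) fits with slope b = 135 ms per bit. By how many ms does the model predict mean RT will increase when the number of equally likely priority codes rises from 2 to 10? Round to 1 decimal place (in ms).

ΔRT = (a + b log₂ n₂) − (a + b log₂ n₁) = b·(log₂ n₂ − log₂ n₁).
log₂(10) − log₂(2) = 3.3219 − 1 = 2.3219.
ΔRT = 135 × 2.3219 = 313.460 ms.

313.5 ms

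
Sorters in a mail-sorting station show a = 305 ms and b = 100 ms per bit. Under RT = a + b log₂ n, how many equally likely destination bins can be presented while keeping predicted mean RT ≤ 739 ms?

100·log₂ n ≤ 739 − 305 = 434, giving log₂ n ≤ 4.3400 and n ≤ 20.252. The largest whole number is 20.

20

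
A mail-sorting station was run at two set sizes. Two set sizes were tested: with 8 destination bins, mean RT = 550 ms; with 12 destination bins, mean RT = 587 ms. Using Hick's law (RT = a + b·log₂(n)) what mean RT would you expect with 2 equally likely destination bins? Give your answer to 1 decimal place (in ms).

423.5 ms

RT is linear in log₂ n, so two points fix the line:
  b = (587 − 550) / (log₂ 12 − log₂ 8) = 37 / (3.5850 − 3) = 63.252 ms/bit
  a = 550 − 63.252 × 3 = 360.244 ms
Then RT(2) = 360.244 + 63.252 × log₂ 2 = 360.244 + 63.252 × 1 ≈ 423.496 ms.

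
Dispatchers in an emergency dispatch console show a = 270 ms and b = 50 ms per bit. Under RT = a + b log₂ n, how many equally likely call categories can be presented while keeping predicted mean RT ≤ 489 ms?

50·log₂ n ≤ 489 − 270 = 219, giving log₂ n ≤ 4.3800 and n ≤ 20.821. The largest whole number is 20.

20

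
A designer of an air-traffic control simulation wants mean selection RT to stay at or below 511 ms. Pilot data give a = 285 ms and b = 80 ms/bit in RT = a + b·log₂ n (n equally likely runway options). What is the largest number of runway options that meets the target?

7

80·log₂ n ≤ 511 − 285 = 226, giving log₂ n ≤ 2.8250 and n ≤ 7.086. The largest whole number is 7.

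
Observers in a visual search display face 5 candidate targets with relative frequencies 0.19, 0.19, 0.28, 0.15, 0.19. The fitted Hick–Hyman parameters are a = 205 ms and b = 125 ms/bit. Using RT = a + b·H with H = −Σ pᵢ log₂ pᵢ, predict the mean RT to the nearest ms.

Entropy contributions −pᵢ log₂ pᵢ: 0.4552, 0.4552, 0.5142, 0.4105, 0.4552; sum H = 2.2904 bits.
RT = a + bH = 205 + 125·2.2904 = 491.31 ms.

491 ms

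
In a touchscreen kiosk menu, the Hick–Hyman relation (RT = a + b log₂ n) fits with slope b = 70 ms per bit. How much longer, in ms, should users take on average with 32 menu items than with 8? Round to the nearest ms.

The intercept a cancels: ΔRT = b·(log₂ n₂ − log₂ n₁) = b·log₂(n₂/n₁).
log₂(32) − log₂(8) = log₂(32/8) = log₂(4) = 2.
ΔRT = 70 × 2.0000 = 140.000 ms.

140 ms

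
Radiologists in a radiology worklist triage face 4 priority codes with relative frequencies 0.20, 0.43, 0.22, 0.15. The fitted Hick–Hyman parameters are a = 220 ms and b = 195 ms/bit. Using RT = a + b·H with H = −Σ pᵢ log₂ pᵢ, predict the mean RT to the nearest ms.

586 ms

Entropy contributions −pᵢ log₂ pᵢ: 0.4644, 0.5236, 0.4806, 0.4105; sum H = 1.8791 bits.
RT = a + bH = 220 + 195·1.8791 = 586.42 ms.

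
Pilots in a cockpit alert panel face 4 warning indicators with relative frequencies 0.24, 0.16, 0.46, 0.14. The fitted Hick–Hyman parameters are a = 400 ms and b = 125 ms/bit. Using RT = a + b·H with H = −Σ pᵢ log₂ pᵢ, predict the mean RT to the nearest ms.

629 ms

H = 0.24·log₂(1/0.24) + 0.16·log₂(1/0.16) + 0.46·log₂(1/0.46) + 0.14·log₂(1/0.14) = 1.8296 bits.
RT = 400 + 125 × 1.8296 = 628.70 ms.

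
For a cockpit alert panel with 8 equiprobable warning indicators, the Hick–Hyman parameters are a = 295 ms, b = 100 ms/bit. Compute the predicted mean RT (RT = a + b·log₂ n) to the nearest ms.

595 ms

log₂(8) = 3 bits, so RT = 295 + 100 × 3 ≈ 595.000 ms.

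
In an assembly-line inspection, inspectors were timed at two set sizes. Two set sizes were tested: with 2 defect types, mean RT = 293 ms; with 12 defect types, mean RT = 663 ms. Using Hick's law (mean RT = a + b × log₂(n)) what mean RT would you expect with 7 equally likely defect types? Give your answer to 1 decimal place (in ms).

551.7 ms

RT is linear in log₂ n, so two points fix the line:
  b = (663 − 293) / (log₂ 12 − log₂ 2) = 370 / (3.5850 − 1) = 143.136 ms/bit
  a = 293 − 143.136 × 1 = 149.864 ms
Then RT(7) = 149.864 + 143.136 × log₂ 7 = 149.864 + 143.136 × 2.8074 ≈ 551.697 ms.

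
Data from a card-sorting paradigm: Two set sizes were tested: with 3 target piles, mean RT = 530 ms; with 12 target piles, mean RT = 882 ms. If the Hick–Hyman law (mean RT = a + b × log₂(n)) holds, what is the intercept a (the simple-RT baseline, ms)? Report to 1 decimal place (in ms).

251.0 ms

b = (RT₂ − RT₁)/(log₂ n₂ − log₂ n₁) = (882 − 530)/(3.5850 − 1.5850) = 176.000 ms/bit.
a = RT₁ − b·log₂ n₁ = 530 − 176.000 × 1.5850 = 251.047 ms.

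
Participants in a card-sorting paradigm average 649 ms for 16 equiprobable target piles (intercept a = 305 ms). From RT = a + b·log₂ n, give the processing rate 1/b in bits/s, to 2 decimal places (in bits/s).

11.63 bits/s

Choice component = 649 − 305 = 344 ms over log₂(16) = 4 bits.
b = 344 / 4 = 86.000 ms/bit, so 1/b = 11.628 bits/s.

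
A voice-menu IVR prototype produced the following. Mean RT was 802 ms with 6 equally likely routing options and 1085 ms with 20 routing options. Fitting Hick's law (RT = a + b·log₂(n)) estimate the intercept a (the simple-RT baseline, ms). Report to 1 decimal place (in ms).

The slope on a log₂ axis is (1085 − 802) / (4.3219 − 2.5850) = 162.928 ms/bit.
Intercept: a = 802 − 162.928·log₂(6) = 380.838 ms.

380.8 ms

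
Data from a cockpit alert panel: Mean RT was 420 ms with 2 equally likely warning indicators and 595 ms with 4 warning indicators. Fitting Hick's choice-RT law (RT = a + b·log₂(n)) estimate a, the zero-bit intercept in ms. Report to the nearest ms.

245 ms

The slope on a log₂ axis is (595 − 420) / (2 − 1) = 175 ms/bit.
Intercept: a = 420 − 175·log₂(2) = 245.000 ms.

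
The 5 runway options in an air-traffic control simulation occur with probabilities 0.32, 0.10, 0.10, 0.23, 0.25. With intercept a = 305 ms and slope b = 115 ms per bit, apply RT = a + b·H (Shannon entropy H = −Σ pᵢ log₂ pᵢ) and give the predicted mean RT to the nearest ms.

555 ms

H = 0.32·log₂(1/0.32) + 0.10·log₂(1/0.10) + 0.10·log₂(1/0.10) + 0.23·log₂(1/0.23) + 0.25·log₂(1/0.25) = 2.1781 bits.
RT = 305 + 115 × 2.1781 = 555.48 ms.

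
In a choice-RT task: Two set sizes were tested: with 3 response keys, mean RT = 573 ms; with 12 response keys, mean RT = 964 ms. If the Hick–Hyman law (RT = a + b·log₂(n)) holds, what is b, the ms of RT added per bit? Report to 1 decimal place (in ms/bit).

195.5 ms/bit

The slope on a log₂ axis is (964 − 573) / (3.5850 − 1.5850) = 195.500 ms/bit.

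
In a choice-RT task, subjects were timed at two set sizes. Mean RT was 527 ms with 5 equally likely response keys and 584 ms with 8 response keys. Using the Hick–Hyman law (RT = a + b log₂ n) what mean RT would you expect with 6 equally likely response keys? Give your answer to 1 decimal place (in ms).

Solve the two-equation system in a and b:
  b = (584 − 527) / (log₂ 8 − log₂ 5) = 57 / (3 − 2.3219) = 84.062 ms/bit
  a = 527 − 84.062 × 2.3219 = 331.814 ms
Then RT(6) = 331.814 + 84.062 × log₂ 6 = 331.814 + 84.062 × 2.5850 ≈ 549.111 ms.

549.1 ms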